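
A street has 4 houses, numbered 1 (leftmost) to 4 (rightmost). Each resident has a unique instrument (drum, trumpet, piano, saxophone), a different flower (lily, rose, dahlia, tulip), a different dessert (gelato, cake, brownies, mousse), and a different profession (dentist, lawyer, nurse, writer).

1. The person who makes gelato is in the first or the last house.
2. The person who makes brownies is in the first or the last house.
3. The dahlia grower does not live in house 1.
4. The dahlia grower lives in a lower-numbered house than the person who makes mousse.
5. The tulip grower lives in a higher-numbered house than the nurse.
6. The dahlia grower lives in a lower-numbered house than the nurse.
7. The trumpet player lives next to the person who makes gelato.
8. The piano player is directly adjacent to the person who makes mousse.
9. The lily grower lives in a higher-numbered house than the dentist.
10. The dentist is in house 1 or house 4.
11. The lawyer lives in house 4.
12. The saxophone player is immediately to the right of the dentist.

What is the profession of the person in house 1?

Clue 6 places the dahlia grower in house 2.
Clue 6 places the nurse in house 3.
The dentist is in house 1 (clue 10).
By clue 11, the lawyer is in house 4.
Clue 12: the saxophone player is in house 2.
House 1 instrument: only drum fits.
House 4's instrument must be piano (nothing else left).
That leaves rose as the flower for house 1.
That leaves cake as the dessert for house 2.
So house 3 gets mousse for dessert.
House 2's profession must be writer (nothing else left).
The tulip grower is in house 4 (clue 5).
By clue 7, the person who makes gelato is in house 4.
That leaves trumpet as the instrument for house 3.
The only flower still possible for house 3 is lily.
That leaves brownies as the dessert for house 1.
So: house 1 = drum/rose/brownies/dentist, house 2 = saxophone/dahlia/cake/writer, house 3 = trumpet/lily/mousse/nurse, house 4 = piano/tulip/gelato/lawyer.

dentist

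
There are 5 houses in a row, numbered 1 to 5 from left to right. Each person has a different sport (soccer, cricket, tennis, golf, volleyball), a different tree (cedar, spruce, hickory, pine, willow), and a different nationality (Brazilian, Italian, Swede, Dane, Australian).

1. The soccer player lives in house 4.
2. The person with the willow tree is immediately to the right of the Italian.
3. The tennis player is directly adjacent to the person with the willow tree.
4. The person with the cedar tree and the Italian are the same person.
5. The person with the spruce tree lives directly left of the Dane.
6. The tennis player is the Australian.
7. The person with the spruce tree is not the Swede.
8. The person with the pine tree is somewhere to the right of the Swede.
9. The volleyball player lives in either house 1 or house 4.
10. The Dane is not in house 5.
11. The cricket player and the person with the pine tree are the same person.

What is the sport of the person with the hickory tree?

Clue 1 places the soccer player in house 4.
The only sport still possible for house 1 is volleyball.
The cricket player is narrowed to house 2 or 3 or 5; consider each.
Placing it in house 2 and house 3 leads to a contradiction, so it's in house 5.
Clue 11: the person with the pine tree is in house 5.
The only nationality still possible for house 5 is Brazilian.
The golf player is narrowed to house 2 or 3; consider each.
Placing it in house 3 leads to a contradiction, so it's in house 2.
House 3's sport must be tennis (nothing else left).
From clue 6, the Australian must be in house 3.
Clue 2 places the person with the willow tree in house 2.
Clue 2 places the Italian in house 1.
From clue 4, the person with the cedar tree must be in house 1.
The only tree still possible for house 3 is spruce.
House 4's tree must be hickory (nothing else left).
Clue 5 places the Dane in house 4.
So house 2 gets Swede for nationality.
So: house 1 = volleyball/cedar/Italian, house 2 = golf/willow/Swede, house 3 = tennis/spruce/Australian, house 4 = soccer/hickory/Dane, house 5 = cricket/pine/Brazilian.

soccer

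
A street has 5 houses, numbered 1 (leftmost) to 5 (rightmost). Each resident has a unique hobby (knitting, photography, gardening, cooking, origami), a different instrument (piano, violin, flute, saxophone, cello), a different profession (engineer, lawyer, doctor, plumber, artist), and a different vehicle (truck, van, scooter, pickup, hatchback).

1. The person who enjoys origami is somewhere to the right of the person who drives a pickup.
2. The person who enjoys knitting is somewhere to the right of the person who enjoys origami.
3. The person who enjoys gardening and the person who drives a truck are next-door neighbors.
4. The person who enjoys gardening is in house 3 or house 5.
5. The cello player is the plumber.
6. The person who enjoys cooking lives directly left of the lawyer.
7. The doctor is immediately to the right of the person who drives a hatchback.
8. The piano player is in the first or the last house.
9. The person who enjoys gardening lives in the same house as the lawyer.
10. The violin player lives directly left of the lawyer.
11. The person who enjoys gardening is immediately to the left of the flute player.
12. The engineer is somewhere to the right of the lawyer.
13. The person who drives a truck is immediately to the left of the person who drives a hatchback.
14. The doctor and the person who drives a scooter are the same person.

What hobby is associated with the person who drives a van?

Clue 11 places the person who enjoys gardening in house 3.
Clue 11: the flute player is in house 4.
From clue 12, the lawyer must be in house 3.
By clue 3, the person who drives a truck is in house 2.
Clue 6 places the person who enjoys cooking in house 2.
Clue 13: the person who drives a hatchback is in house 3.
House 1 hobby: only photography fits.
That leaves origami as the hobby for house 4.
So house 5 gets knitting for hobby.
That leaves violin as the instrument for house 2.
That leaves saxophone as the instrument for house 3.
Clue 7: the doctor is in house 4.
Clue 14 places the person who drives a scooter in house 4.
House 2 profession: only artist fits.
House 1's vehicle must be pickup (nothing else left).
House 5's vehicle must be van (nothing else left).
So house 1 gets plumber for profession.
That leaves engineer as the profession for house 5.
By clue 5, the cello player is in house 1.
That leaves piano as the instrument for house 5.
So: house 1 = photography/cello/plumber/pickup, house 2 = cooking/violin/artist/truck, house 3 = gardening/saxophone/lawyer/hatchback, house 4 = origami/flute/doctor/scooter, house 5 = knitting/piano/engineer/van.

knitting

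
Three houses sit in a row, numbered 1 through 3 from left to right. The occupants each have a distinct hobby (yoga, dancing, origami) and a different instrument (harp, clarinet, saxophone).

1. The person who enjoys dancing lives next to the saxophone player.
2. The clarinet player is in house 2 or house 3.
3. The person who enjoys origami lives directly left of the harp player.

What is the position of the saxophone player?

1

That leaves saxophone as the instrument for house 1.
By clue 1, the person who enjoys dancing is in house 2.
So house 1 gets origami for hobby.
That leaves yoga as the hobby for house 3.
The harp player is in house 2 (clue 3).
House 3's instrument must be clarinet (nothing else left).
So: house 1 = origami/saxophone, house 2 = dancing/harp, house 3 = yoga/clarinet.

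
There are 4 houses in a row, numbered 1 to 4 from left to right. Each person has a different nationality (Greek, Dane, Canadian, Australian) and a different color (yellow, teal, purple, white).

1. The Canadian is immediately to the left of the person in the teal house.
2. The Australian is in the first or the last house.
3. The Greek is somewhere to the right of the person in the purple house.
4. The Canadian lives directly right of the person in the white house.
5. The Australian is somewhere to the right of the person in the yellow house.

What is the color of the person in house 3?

The Australian is in house 4 (clue 5).
That leaves Dane as the nationality for house 1.
The only color still possible for house 4 is teal.
From clue 1, the Canadian must be in house 3.
From clue 4, the person in the white house must be in house 2.
House 2's nationality must be Greek (nothing else left).
So house 3 gets yellow for color.
House 1's color must be purple (nothing else left).
So: house 1 = Dane/purple, house 2 = Greek/white, house 3 = Canadian/yellow, house 4 = Australian/teal.

yellow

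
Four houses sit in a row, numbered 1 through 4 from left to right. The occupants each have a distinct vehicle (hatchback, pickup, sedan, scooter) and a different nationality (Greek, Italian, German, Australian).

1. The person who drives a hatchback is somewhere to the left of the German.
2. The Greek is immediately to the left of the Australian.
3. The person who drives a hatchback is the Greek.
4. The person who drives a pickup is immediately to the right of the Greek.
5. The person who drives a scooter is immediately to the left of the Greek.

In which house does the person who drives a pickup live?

House 1 nationality: only Italian fits.
House 2's nationality must be Greek (nothing else left).
Clue 2 places the Australian in house 3.
The person who drives a hatchback is in house 2 (clue 3).
Clue 4: the person who drives a pickup is in house 3.
Clue 5 places the person who drives a scooter in house 1.
House 4 vehicle: only sedan fits.
The only nationality still possible for house 4 is German.
So: house 1 = scooter/Italian, house 2 = hatchback/Greek, house 3 = pickup/Australian, house 4 = sedan/German.

3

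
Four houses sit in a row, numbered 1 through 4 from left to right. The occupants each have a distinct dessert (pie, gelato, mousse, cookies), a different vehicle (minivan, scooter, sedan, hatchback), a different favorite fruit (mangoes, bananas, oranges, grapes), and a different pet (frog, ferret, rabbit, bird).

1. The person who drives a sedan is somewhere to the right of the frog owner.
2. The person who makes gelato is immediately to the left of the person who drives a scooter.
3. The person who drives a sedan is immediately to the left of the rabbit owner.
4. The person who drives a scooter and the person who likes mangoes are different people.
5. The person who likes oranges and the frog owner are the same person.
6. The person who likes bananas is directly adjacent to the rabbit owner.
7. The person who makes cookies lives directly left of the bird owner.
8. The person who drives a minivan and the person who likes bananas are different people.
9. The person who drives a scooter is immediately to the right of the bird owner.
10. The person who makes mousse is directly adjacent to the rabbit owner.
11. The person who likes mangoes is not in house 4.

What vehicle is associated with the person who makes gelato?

sedan

The person who makes cookies is narrowed to house 1 or 2; consider each.
Placing it in house 2 leads to a contradiction, so it's in house 1.
Clue 7 places the bird owner in house 2.
From clue 9, the person who drives a scooter must be in house 3.
That leaves sedan as the vehicle for house 2.
From clue 2, the person who makes gelato must be in house 2.
By clue 3, the rabbit owner is in house 3.
By clue 5, the person who likes oranges is in house 1.
That leaves pie as the dessert for house 3.
So house 4 gets mousse for dessert.
House 3 favorite fruit: only grapes fits.
The only favorite fruit still possible for house 4 is bananas.
That leaves frog as the pet for house 1.
So house 4 gets ferret for pet.
By clue 8, the person who drives a minivan is in house 1.
So house 4 gets hatchback for vehicle.
That leaves mangoes as the favorite fruit for house 2.
So: house 1 = cookies/minivan/oranges/frog, house 2 = gelato/sedan/mangoes/bird, house 3 = pie/scooter/grapes/rabbit, house 4 = mousse/hatchback/bananas/ferret.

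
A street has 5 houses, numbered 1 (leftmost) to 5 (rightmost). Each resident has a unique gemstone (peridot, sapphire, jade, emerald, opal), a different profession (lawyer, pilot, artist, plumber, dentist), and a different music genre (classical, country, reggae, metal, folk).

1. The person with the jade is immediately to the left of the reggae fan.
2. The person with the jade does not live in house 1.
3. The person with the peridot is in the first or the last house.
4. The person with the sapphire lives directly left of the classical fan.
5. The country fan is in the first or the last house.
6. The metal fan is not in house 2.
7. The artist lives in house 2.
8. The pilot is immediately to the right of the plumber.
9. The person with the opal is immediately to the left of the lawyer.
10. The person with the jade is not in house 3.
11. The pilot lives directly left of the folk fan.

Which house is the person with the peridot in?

Clue 7 places the artist in house 2.
Clue 8 places the pilot in house 4.
Clue 8 places the plumber in house 3.
The folk fan is in house 5 (clue 11).
House 1's profession must be dentist (nothing else left).
So house 5 gets lawyer for profession.
House 2 music genre: only classical fits.
The only music genre still possible for house 4 is metal.
Clue 1 places the person with the jade in house 2.
From clue 4, the person with the sapphire must be in house 1.
From clue 9, the person with the opal must be in house 4.
House 3 gemstone: only emerald fits.
That leaves peridot as the gemstone for house 5.
So house 1 gets country for music genre.
House 3 music genre: only reggae fits.
So: house 1 = sapphire/dentist/country, house 2 = jade/artist/classical, house 3 = emerald/plumber/reggae, house 4 = opal/pilot/metal, house 5 = peridot/lawyer/folk.

5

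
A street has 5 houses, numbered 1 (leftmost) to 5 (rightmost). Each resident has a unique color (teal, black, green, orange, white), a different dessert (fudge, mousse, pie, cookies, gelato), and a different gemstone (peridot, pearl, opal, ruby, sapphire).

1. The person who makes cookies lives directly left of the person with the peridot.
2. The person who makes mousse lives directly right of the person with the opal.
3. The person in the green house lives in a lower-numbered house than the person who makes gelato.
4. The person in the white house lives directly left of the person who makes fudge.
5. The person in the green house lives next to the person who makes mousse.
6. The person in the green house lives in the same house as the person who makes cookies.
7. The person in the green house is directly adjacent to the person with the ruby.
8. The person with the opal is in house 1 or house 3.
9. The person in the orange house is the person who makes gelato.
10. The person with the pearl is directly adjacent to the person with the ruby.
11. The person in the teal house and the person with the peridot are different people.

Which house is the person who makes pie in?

The person in the green house is narrowed to house 1 or 3; consider each.
Placing it in house 1 leads to a contradiction, so it's in house 3.
Clue 6 places the person who makes cookies in house 3.
That leaves pie as the dessert for house 1.
By clue 1, the person with the peridot is in house 4.
That leaves ruby as the gemstone for house 2.
House 5 gemstone: only sapphire fits.
The person in the orange house is narrowed to house 4 or 5; consider each.
Placing it in house 4 leads to a contradiction, so it's in house 5.
The person who makes gelato is in house 5 (clue 9).
The only dessert still possible for house 4 is mousse.
Clue 2: the person with the opal is in house 3.
From clue 4, the person in the white house must be in house 1.
House 4 color: only black fits.
House 2's dessert must be fudge (nothing else left).
The only gemstone still possible for house 1 is pearl.
That leaves teal as the color for house 2.
So: house 1 = white/pie/pearl, house 2 = teal/fudge/ruby, house 3 = green/cookies/opal, house 4 = black/mousse/peridot, house 5 = orange/gelato/sapphire.

1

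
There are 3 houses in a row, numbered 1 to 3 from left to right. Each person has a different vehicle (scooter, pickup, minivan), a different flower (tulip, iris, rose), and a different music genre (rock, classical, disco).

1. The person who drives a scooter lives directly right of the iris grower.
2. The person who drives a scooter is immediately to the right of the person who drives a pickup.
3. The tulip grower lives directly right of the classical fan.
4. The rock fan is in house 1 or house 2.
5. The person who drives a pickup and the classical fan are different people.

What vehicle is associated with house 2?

House 3 music genre: only disco fits.
The person who drives a pickup is narrowed to house 1 or 2; consider each.
Placing it in house 2 leads to a contradiction, so it's in house 1.
Clue 2: the person who drives a scooter is in house 2.
Clue 5 places the classical fan in house 2.
House 3 vehicle: only minivan fits.
The only music genre still possible for house 1 is rock.
The iris grower is in house 1 (clue 1).
The tulip grower is in house 3 (clue 3).
That leaves rose as the flower for house 2.
So: house 1 = pickup/iris/rock, house 2 = scooter/rose/classical, house 3 = minivan/tulip/disco.

scooter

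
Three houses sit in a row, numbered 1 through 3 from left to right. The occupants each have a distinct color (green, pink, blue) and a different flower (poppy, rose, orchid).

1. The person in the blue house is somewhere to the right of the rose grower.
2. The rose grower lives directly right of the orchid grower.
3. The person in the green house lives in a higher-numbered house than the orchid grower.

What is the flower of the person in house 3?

Clue 2: the rose grower is in house 2.
The orchid grower is in house 1 (clue 2).
House 1 color: only pink fits.
So house 3 gets poppy for flower.
From clue 1, the person in the blue house must be in house 3.
The only color still possible for house 2 is green.
So: house 1 = pink/orchid, house 2 = green/rose, house 3 = blue/poppy.

poppy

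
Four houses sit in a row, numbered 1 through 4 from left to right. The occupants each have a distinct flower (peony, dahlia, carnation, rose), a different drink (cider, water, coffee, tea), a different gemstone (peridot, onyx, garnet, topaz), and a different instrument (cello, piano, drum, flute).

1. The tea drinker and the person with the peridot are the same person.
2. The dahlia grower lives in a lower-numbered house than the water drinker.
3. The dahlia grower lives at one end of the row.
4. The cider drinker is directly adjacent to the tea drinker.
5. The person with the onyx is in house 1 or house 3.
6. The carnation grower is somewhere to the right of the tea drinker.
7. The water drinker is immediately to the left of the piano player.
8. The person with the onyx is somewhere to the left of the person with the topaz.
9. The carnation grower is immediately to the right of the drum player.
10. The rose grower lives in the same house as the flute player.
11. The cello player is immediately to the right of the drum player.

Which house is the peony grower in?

4

Clue 3 places the dahlia grower in house 1.
The only instrument still possible for house 1 is drum.
Clue 9 places the carnation grower in house 2.
The cello player is in house 2 (clue 11).
From clue 6, the tea drinker must be in house 1.
The person with the peridot is in house 1 (clue 1).
Clue 4: the cider drinker is in house 2.
So house 3 gets water for drink.
House 4's drink must be coffee (nothing else left).
House 3's gemstone must be onyx (nothing else left).
Clue 7: the piano player is in house 4.
From clue 8, the person with the topaz must be in house 4.
The only gemstone still possible for house 2 is garnet.
So house 3 gets flute for instrument.
Clue 10 places the rose grower in house 3.
So house 4 gets peony for flower.
So: house 1 = dahlia/tea/peridot/drum, house 2 = carnation/cider/garnet/cello, house 3 = rose/water/onyx/flute, house 4 = peony/coffee/topaz/piano.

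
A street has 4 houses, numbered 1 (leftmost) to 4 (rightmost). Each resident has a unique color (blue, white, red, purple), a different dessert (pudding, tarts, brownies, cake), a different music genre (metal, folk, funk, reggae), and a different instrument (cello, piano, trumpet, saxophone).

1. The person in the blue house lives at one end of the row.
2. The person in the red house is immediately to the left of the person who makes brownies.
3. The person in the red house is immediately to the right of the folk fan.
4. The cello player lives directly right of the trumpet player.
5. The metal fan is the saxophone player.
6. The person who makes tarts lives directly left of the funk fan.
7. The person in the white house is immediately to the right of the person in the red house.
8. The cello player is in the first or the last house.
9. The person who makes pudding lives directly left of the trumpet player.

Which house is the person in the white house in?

From clue 8, the cello player must be in house 4.
From clue 4, the trumpet player must be in house 3.
By clue 9, the person who makes pudding is in house 2.
That leaves reggae as the music genre for house 3.
House 4's music genre must be funk (nothing else left).
Clue 6 places the person who makes tarts in house 3.
House 1's dessert must be cake (nothing else left).
House 4 dessert: only brownies fits.
By clue 2, the person in the red house is in house 3.
Clue 3: the folk fan is in house 2.
Clue 7 places the person in the white house in house 4.
The only color still possible for house 2 is purple.
House 1's music genre must be metal (nothing else left).
Clue 5 places the saxophone player in house 1.
So house 1 gets blue for color.
House 2's instrument must be piano (nothing else left).
So: house 1 = blue/cake/metal/saxophone, house 2 = purple/pudding/folk/piano, house 3 = red/tarts/reggae/trumpet, house 4 = white/brownies/funk/cello.

4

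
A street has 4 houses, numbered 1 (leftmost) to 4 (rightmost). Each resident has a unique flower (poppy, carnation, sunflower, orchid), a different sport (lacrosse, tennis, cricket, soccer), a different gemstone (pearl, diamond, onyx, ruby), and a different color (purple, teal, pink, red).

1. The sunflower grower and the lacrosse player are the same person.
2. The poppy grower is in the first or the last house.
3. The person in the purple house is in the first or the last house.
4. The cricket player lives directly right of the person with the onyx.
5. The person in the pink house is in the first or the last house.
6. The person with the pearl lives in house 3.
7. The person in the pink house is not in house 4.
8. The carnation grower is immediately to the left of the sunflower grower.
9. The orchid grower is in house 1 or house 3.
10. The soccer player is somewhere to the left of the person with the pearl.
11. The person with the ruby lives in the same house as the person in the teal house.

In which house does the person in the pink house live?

1

By clue 6, the person with the pearl is in house 3.
Clue 7: the person in the pink house is in house 1.
So house 2 gets teal for color.
House 3 color: only red fits.
House 4 color: only purple fits.
The person with the ruby is in house 2 (clue 11).
House 4 gemstone: only diamond fits.
By clue 4, the cricket player is in house 2.
House 1 sport: only soccer fits.
House 1 gemstone: only onyx fits.
So house 2 gets carnation for flower.
Clue 8 places the sunflower grower in house 3.
So house 1 gets orchid for flower.
The only flower still possible for house 4 is poppy.
The lacrosse player is in house 3 (clue 1).
So house 4 gets tennis for sport.
So: house 1 = orchid/soccer/onyx/pink, house 2 = carnation/cricket/ruby/teal, house 3 = sunflower/lacrosse/pearl/red, house 4 = poppy/tennis/diamond/purple.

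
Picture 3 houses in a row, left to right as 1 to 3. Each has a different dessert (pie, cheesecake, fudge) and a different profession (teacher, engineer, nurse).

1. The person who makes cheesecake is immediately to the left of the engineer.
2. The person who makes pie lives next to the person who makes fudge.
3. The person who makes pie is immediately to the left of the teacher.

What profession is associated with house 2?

engineer

House 3 dessert: only fudge fits.
That leaves nurse as the profession for house 1.
Clue 2 places the person who makes pie in house 2.
By clue 3, the teacher is in house 3.
So house 1 gets cheesecake for dessert.
That leaves engineer as the profession for house 2.
So: house 1 = cheesecake/nurse, house 2 = pie/engineer, house 3 = fudge/teacher.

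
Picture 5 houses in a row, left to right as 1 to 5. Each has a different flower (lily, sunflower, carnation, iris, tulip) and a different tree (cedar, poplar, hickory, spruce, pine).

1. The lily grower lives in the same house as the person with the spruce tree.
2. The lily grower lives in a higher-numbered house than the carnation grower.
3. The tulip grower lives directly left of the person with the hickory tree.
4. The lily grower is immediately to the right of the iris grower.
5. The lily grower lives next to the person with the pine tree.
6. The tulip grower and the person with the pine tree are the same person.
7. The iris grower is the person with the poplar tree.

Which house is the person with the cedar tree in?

The carnation grower is narrowed to house 1 or 2 or 3 or 4; consider each.
Placing it in house 2 and house 3 and house 4 leads to a contradiction, so it's in house 1.
The only tree still possible for house 1 is cedar.
The iris grower is narrowed to house 2 or 3 or 4; consider each.
Placing it in house 3 and house 4 leads to a contradiction, so it's in house 2.
The lily grower is in house 3 (clue 4).
Clue 7 places the person with the poplar tree in house 2.
House 4's flower must be tulip (nothing else left).
House 5 flower: only sunflower fits.
That leaves pine as the tree for house 4.
By clue 1, the person with the spruce tree is in house 3.
The person with the hickory tree is in house 5 (clue 3).
So: house 1 = carnation/cedar, house 2 = iris/poplar, house 3 = lily/spruce, house 4 = tulip/pine, house 5 = sunflower/hickory.

1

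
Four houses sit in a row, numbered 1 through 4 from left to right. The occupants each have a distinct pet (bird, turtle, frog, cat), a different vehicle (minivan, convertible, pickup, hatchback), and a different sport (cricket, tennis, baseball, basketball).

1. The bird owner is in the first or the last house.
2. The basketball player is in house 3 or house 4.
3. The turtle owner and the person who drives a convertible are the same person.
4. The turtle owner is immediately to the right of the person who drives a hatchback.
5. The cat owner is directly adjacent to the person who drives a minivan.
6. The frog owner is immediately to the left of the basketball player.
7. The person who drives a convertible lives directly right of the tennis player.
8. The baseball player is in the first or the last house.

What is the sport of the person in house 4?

The bird owner is narrowed to house 1 or 4; consider each.
Placing it in house 4 leads to a contradiction, so it's in house 1.
The frog owner is narrowed to house 2 or 3; consider each.
Placing it in house 2 leads to a contradiction, so it's in house 3.
Clue 6: the basketball player is in house 4.
House 1 sport: only baseball fits.
House 2 sport: only cricket fits.
The only sport still possible for house 3 is tennis.
Clue 7 places the person who drives a convertible in house 4.
House 2's vehicle must be pickup (nothing else left).
Clue 3: the turtle owner is in house 4.
By clue 4, the person who drives a hatchback is in house 3.
So house 2 gets cat for pet.
So house 1 gets minivan for vehicle.
So: house 1 = bird/minivan/baseball, house 2 = cat/pickup/cricket, house 3 = frog/hatchback/tennis, house 4 = turtle/convertible/basketball.

basketball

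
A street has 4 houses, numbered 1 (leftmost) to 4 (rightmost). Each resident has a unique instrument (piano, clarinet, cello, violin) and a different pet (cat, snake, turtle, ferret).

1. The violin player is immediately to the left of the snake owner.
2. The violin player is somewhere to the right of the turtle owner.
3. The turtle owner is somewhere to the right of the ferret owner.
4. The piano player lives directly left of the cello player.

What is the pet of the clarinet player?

By clue 3, the turtle owner is in house 2.
The ferret owner is in house 1 (clue 3).
The violin player is in house 3 (clue 2).
Clue 1 places the snake owner in house 4.
By clue 4, the piano player is in house 1.
The cello player is in house 2 (clue 4).
The only instrument still possible for house 4 is clarinet.
So house 3 gets cat for pet.
So: house 1 = piano/ferret, house 2 = cello/turtle, house 3 = violin/cat, house 4 = clarinet/snake.

snake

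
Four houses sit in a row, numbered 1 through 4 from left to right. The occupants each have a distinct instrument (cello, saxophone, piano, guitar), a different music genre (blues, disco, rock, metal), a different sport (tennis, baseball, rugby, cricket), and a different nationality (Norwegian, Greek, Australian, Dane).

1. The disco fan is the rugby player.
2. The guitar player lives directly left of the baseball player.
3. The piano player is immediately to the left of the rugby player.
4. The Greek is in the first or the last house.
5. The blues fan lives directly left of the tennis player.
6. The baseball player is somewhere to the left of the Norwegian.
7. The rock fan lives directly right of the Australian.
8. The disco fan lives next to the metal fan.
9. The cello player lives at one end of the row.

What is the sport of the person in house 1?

cricket

That leaves cricket as the sport for house 1.
The cello player is narrowed to house 1 or 4; consider each.
Placing it in house 1 leads to a contradiction, so it's in house 4.
The guitar player is narrowed to house 1 or 2; consider each.
Placing it in house 1 leads to a contradiction, so it's in house 2.
Clue 2: the baseball player is in house 3.
From clue 6, the Norwegian must be in house 4.
That leaves Greek as the nationality for house 1.
The only music genre still possible for house 2 is disco.
House 4's music genre must be rock (nothing else left).
By clue 1, the rugby player is in house 2.
The piano player is in house 1 (clue 3).
From clue 7, the Australian must be in house 3.
House 3's instrument must be saxophone (nothing else left).
House 4's sport must be tennis (nothing else left).
House 2 nationality: only Dane fits.
Clue 5 places the blues fan in house 3.
That leaves metal as the music genre for house 1.
So: house 1 = piano/metal/cricket/Greek, house 2 = guitar/disco/rugby/Dane, house 3 = saxophone/blues/baseball/Australian, house 4 = cello/rock/tennis/Norwegian.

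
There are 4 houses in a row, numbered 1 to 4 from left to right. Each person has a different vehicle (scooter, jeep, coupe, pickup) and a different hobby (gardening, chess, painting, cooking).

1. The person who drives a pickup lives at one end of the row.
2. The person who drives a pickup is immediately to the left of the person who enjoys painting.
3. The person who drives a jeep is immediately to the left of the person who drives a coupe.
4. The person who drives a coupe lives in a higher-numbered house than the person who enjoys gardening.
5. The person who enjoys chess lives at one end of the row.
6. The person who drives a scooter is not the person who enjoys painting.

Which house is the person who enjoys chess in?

4

Clue 2: the person who drives a pickup is in house 1.
From clue 2, the person who enjoys painting must be in house 2.
The only vehicle still possible for house 2 is jeep.
Clue 3: the person who drives a coupe is in house 3.
From clue 4, the person who enjoys gardening must be in house 1.
So house 4 gets scooter for vehicle.
So house 3 gets cooking for hobby.
That leaves chess as the hobby for house 4.
So: house 1 = pickup/gardening, house 2 = jeep/painting, house 3 = coupe/cooking, house 4 = scooter/chess.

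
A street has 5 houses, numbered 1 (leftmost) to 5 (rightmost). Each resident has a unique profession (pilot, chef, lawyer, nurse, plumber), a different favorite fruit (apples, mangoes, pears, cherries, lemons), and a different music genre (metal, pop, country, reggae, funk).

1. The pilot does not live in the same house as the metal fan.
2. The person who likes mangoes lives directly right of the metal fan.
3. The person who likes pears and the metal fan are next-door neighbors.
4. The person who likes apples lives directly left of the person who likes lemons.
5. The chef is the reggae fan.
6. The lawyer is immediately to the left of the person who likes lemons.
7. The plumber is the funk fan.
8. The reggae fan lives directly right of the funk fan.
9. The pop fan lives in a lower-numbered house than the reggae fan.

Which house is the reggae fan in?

3

The chef is narrowed to house 2 or 3 or 4 or 5; consider each.
Placing it in house 2 and house 4 and house 5 leads to a contradiction, so it's in house 3.
From clue 5, the reggae fan must be in house 3.
From clue 8, the funk fan must be in house 2.
House 5's music genre must be country (nothing else left).
Clue 7: the plumber is in house 2.
House 1 music genre: only pop fits.
House 4 music genre: only metal fits.
Clue 2: the person who likes mangoes is in house 5.
That leaves lemons as the favorite fruit for house 2.
So house 3 gets pears for favorite fruit.
By clue 4, the person who likes apples is in house 1.
From clue 6, the lawyer must be in house 1.
That leaves nurse as the profession for house 4.
That leaves pilot as the profession for house 5.
House 4 favorite fruit: only cherries fits.
So: house 1 = lawyer/apples/pop, house 2 = plumber/lemons/funk, house 3 = chef/pears/reggae, house 4 = nurse/cherries/metal, house 5 = pilot/mangoes/country.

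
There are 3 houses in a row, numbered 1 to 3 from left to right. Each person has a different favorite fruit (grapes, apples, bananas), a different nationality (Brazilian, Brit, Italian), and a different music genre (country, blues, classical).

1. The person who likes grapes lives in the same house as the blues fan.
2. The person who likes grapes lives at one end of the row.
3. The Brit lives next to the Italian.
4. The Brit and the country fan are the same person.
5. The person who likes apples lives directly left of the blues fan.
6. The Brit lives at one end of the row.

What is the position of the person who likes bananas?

Clue 1: the person who likes grapes is in house 3.
Clue 1 places the blues fan in house 3.
By clue 3, the Italian is in house 2.
The person who likes apples is in house 2 (clue 5).
House 1 favorite fruit: only bananas fits.
The only music genre still possible for house 2 is classical.
From clue 4, the Brit must be in house 1.
That leaves Brazilian as the nationality for house 3.
So house 1 gets country for music genre.
So: house 1 = bananas/Brit/country, house 2 = apples/Italian/classical, house 3 = grapes/Brazilian/blues.

1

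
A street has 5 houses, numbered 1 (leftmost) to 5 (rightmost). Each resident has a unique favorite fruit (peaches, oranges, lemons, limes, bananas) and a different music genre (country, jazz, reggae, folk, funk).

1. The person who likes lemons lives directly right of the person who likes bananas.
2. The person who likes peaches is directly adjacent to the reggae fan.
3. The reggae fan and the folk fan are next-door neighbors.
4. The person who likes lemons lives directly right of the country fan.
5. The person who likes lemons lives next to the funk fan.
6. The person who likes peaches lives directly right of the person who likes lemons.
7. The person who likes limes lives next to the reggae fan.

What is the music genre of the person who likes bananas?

country

The person who likes bananas is narrowed to house 1 or 2 or 3; consider each.
Placing it in house 2 and house 3 leads to a contradiction, so it's in house 1.
From clue 1, the person who likes lemons must be in house 2.
The country fan is in house 1 (clue 4).
The person who likes peaches is in house 3 (clue 6).
So house 3 gets funk for music genre.
Clue 3: the reggae fan is in house 4.
Clue 3: the folk fan is in house 5.
The person who likes limes is in house 5 (clue 7).
So house 4 gets oranges for favorite fruit.
The only music genre still possible for house 2 is jazz.
So: house 1 = bananas/country, house 2 = lemons/jazz, house 3 = peaches/funk, house 4 = oranges/reggae, house 5 = limes/folk.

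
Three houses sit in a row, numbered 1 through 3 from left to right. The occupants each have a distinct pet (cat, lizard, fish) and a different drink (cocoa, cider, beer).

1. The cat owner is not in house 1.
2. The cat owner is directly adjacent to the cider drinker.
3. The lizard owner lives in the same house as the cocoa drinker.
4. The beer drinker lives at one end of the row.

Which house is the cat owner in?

The cat owner is narrowed to house 2 or 3; consider each.
Placing it in house 2 leads to a contradiction, so it's in house 3.
Clue 2 places the cider drinker in house 2.
From clue 3, the lizard owner must be in house 1.
Clue 3: the cocoa drinker is in house 1.
House 2's pet must be fish (nothing else left).
So house 3 gets beer for drink.
So: house 1 = lizard/cocoa, house 2 = fish/cider, house 3 = cat/beer.

3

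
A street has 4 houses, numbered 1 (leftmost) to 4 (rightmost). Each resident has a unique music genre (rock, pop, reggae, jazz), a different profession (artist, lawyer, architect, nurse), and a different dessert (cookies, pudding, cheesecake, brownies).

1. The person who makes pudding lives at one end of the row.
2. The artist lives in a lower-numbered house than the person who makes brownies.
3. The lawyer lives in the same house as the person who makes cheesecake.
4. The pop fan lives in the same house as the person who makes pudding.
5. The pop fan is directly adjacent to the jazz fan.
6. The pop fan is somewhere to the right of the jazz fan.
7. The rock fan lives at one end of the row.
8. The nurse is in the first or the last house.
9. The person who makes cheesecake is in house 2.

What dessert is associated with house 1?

By clue 6, the pop fan is in house 4.
Clue 9: the person who makes cheesecake is in house 2.
Clue 3: the lawyer is in house 2.
Clue 4 places the person who makes pudding in house 4.
By clue 5, the jazz fan is in house 3.
House 1 music genre: only rock fits.
The only music genre still possible for house 2 is reggae.
House 1 dessert: only cookies fits.
House 3's dessert must be brownies (nothing else left).
Clue 2: the artist is in house 1.
So house 3 gets architect for profession.
The only profession still possible for house 4 is nurse.
So: house 1 = rock/artist/cookies, house 2 = reggae/lawyer/cheesecake, house 3 = jazz/architect/brownies, house 4 = pop/nurse/pudding.

cookies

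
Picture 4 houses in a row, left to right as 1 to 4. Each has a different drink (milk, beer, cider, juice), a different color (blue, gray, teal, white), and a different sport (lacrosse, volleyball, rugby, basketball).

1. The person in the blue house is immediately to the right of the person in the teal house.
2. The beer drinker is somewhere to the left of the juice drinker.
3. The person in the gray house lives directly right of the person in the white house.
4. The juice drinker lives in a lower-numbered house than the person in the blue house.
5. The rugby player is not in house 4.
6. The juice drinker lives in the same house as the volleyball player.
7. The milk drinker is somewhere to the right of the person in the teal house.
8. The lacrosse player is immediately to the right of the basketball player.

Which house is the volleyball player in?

The only sport still possible for house 4 is lacrosse.
Clue 8 places the basketball player in house 3.
The only color still possible for house 1 is white.
That leaves rugby as the sport for house 1.
That leaves volleyball as the sport for house 2.
Clue 3: the person in the gray house is in house 2.
Clue 6 places the juice drinker in house 2.
House 3's color must be teal (nothing else left).
That leaves blue as the color for house 4.
The milk drinker is in house 4 (clue 7).
House 1's drink must be beer (nothing else left).
House 3's drink must be cider (nothing else left).
So: house 1 = beer/white/rugby, house 2 = juice/gray/volleyball, house 3 = cider/teal/basketball, house 4 = milk/blue/lacrosse.

2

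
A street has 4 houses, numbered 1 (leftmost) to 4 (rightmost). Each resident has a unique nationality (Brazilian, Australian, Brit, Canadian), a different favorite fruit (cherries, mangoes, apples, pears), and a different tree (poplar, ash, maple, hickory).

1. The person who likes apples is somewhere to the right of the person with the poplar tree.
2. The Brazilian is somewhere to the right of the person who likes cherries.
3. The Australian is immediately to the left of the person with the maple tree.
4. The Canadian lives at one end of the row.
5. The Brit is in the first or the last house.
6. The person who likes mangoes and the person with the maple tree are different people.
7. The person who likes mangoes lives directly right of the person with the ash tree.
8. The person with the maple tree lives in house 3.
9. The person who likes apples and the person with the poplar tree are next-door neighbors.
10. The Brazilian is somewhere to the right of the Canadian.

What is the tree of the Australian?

poplar

The person with the maple tree is in house 3 (clue 8).
From clue 10, the Canadian must be in house 1.
House 4's tree must be hickory (nothing else left).
Clue 3: the Australian is in house 2.
The person who likes mangoes is in house 2 (clue 7).
Clue 7 places the person with the ash tree in house 1.
So house 3 gets Brazilian for nationality.
The only nationality still possible for house 4 is Brit.
House 3's favorite fruit must be apples (nothing else left).
House 4's favorite fruit must be pears (nothing else left).
So house 2 gets poplar for tree.
House 1's favorite fruit must be cherries (nothing else left).
So: house 1 = Canadian/cherries/ash, house 2 = Australian/mangoes/poplar, house 3 = Brazilian/apples/maple, house 4 = Brit/pears/hickory.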